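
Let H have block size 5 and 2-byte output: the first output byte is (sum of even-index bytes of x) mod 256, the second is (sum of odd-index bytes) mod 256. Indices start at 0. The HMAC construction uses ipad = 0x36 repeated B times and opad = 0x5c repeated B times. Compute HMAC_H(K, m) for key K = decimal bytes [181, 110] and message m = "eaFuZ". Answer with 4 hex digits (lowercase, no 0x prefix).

3453

Key decimal bytes [181, 110] = b5 6e is 2 bytes ≤ B = 5; zero-pad to 5 bytes: K' = b5 6e 00 00 00.
K' ⊕ ipad = 83 58 36 36 36.  K' ⊕ opad = e9 32 5c 5c 5c.
Inner input = (K'⊕ipad) ∥ m = 83 58 36 36 36 ∥ 65 61 46 75 5a.
Inner hash: even-index sum = 453 mod 256 = 197; odd-index sum = 403 mod 256 = 147 → c5 93.
Outer input = (K'⊕opad) ∥ inner = e9 32 5c 5c 5c ∥ c5 93.
Outer hash (tag): even-index sum = 564 mod 256 = 52; odd-index sum = 339 mod 256 = 83 → 34 53.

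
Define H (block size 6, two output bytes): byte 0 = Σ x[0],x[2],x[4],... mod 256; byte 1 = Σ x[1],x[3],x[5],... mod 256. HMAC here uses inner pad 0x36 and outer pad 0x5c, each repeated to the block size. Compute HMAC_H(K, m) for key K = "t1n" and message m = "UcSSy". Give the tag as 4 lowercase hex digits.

a74e

Key "t1n" = 74 31 6e is 3 bytes ≤ B = 6; zero-pad to 6 bytes: K' = 74 31 6e 00 00 00.
K' ⊕ ipad = 42 07 58 36 36 36.  K' ⊕ opad = 28 6d 32 5c 5c 5c.
Inner input = (K'⊕ipad) ∥ m = 42 07 58 36 36 36 ∥ 55 63 53 53 79.
Inner hash: even-index sum = 497 mod 256 = 241; odd-index sum = 297 mod 256 = 41 → f1 29.
Outer input = (K'⊕opad) ∥ inner = 28 6d 32 5c 5c 5c ∥ f1 29.
Outer hash (tag): even-index sum = 423 mod 256 = 167; odd-index sum = 334 mod 256 = 78 → a7 4e.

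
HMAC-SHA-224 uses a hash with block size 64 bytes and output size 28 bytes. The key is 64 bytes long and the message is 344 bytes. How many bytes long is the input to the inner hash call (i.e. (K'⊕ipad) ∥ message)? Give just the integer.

Key is 64 ≤ 64 bytes, zero-padded: |K'| = 64.
Inner input = (K'⊕ipad) ∥ m → 64 + 344 = 408 bytes.

408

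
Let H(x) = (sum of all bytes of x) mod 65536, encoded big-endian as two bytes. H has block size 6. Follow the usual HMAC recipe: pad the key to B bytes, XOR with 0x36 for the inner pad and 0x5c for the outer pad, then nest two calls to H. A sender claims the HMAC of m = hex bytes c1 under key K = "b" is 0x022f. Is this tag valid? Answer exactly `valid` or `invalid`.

Key "b" = 62 is 1 byte ≤ B = 6; zero-pad to 6 bytes: K' = 62 00 00 00 00 00.
K' ⊕ ipad = 54 36 36 36 36 36; K' ⊕ opad = 3e 5c 5c 5c 5c 5c.
Inner hash: sum = 84+54+54+54+54+54+193 = 547 → 02 23.
Outer hash (recomputed tag): sum = 62+92+92+92+92+92+2+35 = 559 → 02 2f.
Recomputed tag = 022f; claimed = 022f → match.

valid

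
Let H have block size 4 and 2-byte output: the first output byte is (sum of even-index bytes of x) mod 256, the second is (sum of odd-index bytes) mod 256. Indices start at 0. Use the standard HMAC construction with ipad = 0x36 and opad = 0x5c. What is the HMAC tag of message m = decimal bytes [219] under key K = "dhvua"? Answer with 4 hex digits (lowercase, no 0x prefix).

e1fe

Key "dhvua" = 64 68 76 75 61 is 5 bytes > B = 4, so hash it first: H(key) = 3b dd, then zero-pad to 4 bytes: K' = 3b dd 00 00.
K' ⊕ ipad = 0d eb 36 36.  K' ⊕ opad = 67 81 5c 5c.
Inner input = (K'⊕ipad) ∥ m = 0d eb 36 36 ∥ db.
Inner hash: even-index sum = 286 mod 256 = 30; odd-index sum = 289 mod 256 = 33 → 1e 21.
Outer input = (K'⊕opad) ∥ inner = 67 81 5c 5c ∥ 1e 21.
Outer hash (tag): even-index sum = 225 mod 256 = 225; odd-index sum = 254 mod 256 = 254 → e1 fe.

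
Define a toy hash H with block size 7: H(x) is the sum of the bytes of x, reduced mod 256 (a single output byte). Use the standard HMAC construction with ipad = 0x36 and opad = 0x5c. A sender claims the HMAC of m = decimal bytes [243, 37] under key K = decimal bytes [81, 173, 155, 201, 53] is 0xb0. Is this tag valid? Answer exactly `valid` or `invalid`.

valid

Key decimal bytes [81, 173, 155, 201, 53] = 51 ad 9b c9 35 is 5 bytes ≤ B = 7; zero-pad to 7 bytes: K' = 51 ad 9b c9 35 00 00.
K' ⊕ ipad = 67 9b ad ff 03 36 36; K' ⊕ opad = 0d f1 c7 95 69 5c 5c.
Inner hash: sum = 103+155+173+255+3+54+54+243+37 = 1077; mod 256 = 53 → 35.
Outer hash (recomputed tag): sum = 13+241+199+149+105+92+92+53 = 944; mod 256 = 176 → b0.
Recomputed tag = b0; claimed = b0 → match.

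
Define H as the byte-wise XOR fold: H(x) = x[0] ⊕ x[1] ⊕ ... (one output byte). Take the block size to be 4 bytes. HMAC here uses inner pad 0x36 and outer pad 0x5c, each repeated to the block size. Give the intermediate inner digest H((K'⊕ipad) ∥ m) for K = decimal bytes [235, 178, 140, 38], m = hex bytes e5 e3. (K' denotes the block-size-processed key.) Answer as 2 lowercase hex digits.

Key decimal bytes [235, 178, 140, 38] = eb b2 8c 26 is exactly B = 4 bytes: K' = eb b2 8c 26.
K' ⊕ ipad = dd 84 ba 10.
Inner input = dd 84 ba 10 ∥ e5 e3.
Inner hash: XOR dd⊕84⊕ba⊕10⊕e5⊕e3 = f5.

f5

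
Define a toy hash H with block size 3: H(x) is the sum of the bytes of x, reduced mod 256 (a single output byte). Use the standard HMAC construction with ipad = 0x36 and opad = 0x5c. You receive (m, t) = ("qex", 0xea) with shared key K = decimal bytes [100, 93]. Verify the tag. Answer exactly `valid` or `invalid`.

invalid

Key decimal bytes [100, 93] = 64 5d is 2 bytes ≤ B = 3; zero-pad to 3 bytes: K' = 64 5d 00.
K' ⊕ ipad = 52 6b 36; K' ⊕ opad = 38 01 5c.
Inner hash: sum = 82+107+54+113+101+120 = 577; mod 256 = 65 → 41.
Outer hash (recomputed tag): sum = 56+1+92+65 = 214 → d6.
Recomputed tag = d6; claimed = ea → mismatch.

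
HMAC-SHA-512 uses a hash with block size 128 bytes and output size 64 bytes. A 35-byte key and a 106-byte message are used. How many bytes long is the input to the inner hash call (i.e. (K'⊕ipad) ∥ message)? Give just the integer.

Key is 35 ≤ 128 bytes, zero-padded: |K'| = 128.
Inner input = (K'⊕ipad) ∥ m → 128 + 106 = 234 bytes.

234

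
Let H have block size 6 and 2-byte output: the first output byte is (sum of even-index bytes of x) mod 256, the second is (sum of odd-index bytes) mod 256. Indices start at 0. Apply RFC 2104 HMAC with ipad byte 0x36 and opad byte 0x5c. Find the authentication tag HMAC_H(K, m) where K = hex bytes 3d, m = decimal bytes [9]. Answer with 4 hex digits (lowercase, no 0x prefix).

Key hex bytes 3d is 1 byte ≤ B = 6; zero-pad to 6 bytes: K' = 3d 00 00 00 00 00.
K' ⊕ ipad = 0b 36 36 36 36 36.  K' ⊕ opad = 61 5c 5c 5c 5c 5c.
Inner input = (K'⊕ipad) ∥ m = 0b 36 36 36 36 36 ∥ 09.
Inner hash: even-index sum = 128 mod 256 = 128; odd-index sum = 162 mod 256 = 162 → 80 a2.
Outer input = (K'⊕opad) ∥ inner = 61 5c 5c 5c 5c 5c ∥ 80 a2.
Outer hash (tag): even-index sum = 409 mod 256 = 153; odd-index sum = 438 mod 256 = 182 → 99 b6.

99b6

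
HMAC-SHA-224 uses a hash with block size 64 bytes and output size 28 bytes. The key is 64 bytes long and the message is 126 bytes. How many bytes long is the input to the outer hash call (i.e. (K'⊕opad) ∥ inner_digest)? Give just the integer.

92

Key is 64 ≤ 64 bytes, zero-padded: |K'| = 64.
Outer input = (K'⊕opad) ∥ H(inner) → 64 + 28 = 92 bytes.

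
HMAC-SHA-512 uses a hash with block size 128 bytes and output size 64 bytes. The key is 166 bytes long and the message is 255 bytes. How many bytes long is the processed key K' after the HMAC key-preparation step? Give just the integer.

Key is 166 > 128 bytes, so it is hashed to 64 bytes then zero-padded to 128: |K'| = 128.

128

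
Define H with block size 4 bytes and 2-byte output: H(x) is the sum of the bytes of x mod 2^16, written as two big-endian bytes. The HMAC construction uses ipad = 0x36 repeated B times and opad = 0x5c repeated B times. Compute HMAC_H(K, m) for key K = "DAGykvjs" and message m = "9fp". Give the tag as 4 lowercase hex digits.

025c

Key "DAGykvjs" = 44 41 47 79 6b 76 6a 73 is 8 bytes > B = 4, so hash it first: H(key) = 03 03, then zero-pad to 4 bytes: K' = 03 03 00 00.
K' ⊕ ipad = 35 35 36 36.  K' ⊕ opad = 5f 5f 5c 5c.
Inner input = (K'⊕ipad) ∥ m = 35 35 36 36 ∥ 39 66 70.
Inner hash: sum = 53+53+54+54+57+102+112 = 485 → 01 e5.
Outer input = (K'⊕opad) ∥ inner = 5f 5f 5c 5c ∥ 01 e5.
Outer hash (tag): sum = 95+95+92+92+1+229 = 604 → 02 5c.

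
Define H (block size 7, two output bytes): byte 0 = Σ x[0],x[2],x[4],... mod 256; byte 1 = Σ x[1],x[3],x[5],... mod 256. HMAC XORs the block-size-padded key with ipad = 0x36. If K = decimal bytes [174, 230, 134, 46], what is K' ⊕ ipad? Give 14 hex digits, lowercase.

98d0b018363636

Key decimal bytes [174, 230, 134, 46] = ae e6 86 2e is 4 bytes ≤ B = 7; zero-pad to 7 bytes: K' = ae e6 86 2e 00 00 00.
XOR each byte with 0x36: ae⊕36=98, e6⊕36=d0, 86⊕36=b0, 2e⊕36=18, 00⊕36=36, 00⊕36=36, 00⊕36=36.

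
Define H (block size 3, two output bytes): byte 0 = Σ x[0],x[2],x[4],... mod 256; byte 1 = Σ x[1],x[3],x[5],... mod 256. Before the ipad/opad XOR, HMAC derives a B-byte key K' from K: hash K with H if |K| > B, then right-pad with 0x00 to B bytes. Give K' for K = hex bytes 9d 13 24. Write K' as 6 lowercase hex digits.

9d1324

Key hex bytes 9d 13 24 is exactly B = 3 bytes: K' = 9d 13 24.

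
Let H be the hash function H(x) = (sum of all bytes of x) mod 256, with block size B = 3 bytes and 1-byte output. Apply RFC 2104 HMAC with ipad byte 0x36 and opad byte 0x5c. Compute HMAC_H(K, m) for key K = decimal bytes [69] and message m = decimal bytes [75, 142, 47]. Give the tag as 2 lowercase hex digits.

Key decimal bytes [69] = 45 is 1 byte ≤ B = 3; zero-pad to 3 bytes: K' = 45 00 00.
K' ⊕ ipad = 73 36 36.  K' ⊕ opad = 19 5c 5c.
Inner input = (K'⊕ipad) ∥ m = 73 36 36 ∥ 4b 8e 2f.
Inner hash: sum = 115+54+54+75+142+47 = 487; mod 256 = 231 → e7.
Outer input = (K'⊕opad) ∥ inner = 19 5c 5c ∥ e7.
Outer hash (tag): sum = 25+92+92+231 = 440; mod 256 = 184 → b8.

b8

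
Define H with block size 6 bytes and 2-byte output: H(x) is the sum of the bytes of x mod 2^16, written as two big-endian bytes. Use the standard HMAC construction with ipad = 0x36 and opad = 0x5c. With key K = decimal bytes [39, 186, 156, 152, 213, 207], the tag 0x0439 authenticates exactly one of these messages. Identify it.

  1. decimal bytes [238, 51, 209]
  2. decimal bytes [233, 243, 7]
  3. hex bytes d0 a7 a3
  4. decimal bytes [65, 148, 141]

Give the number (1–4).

4

Key decimal bytes [39, 186, 156, 152, 213, 207] = 27 ba 9c 98 d5 cf is exactly B = 6 bytes: K' = 27 ba 9c 98 d5 cf.
K' ⊕ ipad = 11 8c aa ae e3 f9; K' ⊕ opad = 7b e6 c0 c4 89 93.
m1: inner = H(11 8c aa ae e3 f9 ee 33 d1) = 05 c3; tag = H(7b e6 c0 c4 89 93 05 c3) = 04c9
m2: inner = H(11 8c aa ae e3 f9 e9 f3 07) = 05 b4; tag = H(7b e6 c0 c4 89 93 05 b4) = 04ba
m3: inner = H(11 8c aa ae e3 f9 d0 a7 a3) = 05 eb; tag = H(7b e6 c0 c4 89 93 05 eb) = 04f1
m4: inner = H(11 8c aa ae e3 f9 41 94 8d) = 05 33; tag = H(7b e6 c0 c4 89 93 05 33) = 0439 ← matches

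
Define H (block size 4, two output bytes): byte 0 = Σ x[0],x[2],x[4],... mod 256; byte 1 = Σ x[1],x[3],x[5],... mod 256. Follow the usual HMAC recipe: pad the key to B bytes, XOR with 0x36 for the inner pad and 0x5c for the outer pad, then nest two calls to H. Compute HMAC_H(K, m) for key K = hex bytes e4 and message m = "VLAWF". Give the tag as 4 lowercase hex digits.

f9c7

Key hex bytes e4 is 1 byte ≤ B = 4; zero-pad to 4 bytes: K' = e4 00 00 00.
K' ⊕ ipad = d2 36 36 36.  K' ⊕ opad = b8 5c 5c 5c.
Inner input = (K'⊕ipad) ∥ m = d2 36 36 36 ∥ 56 4c 41 57 46.
Inner hash: even-index sum = 485 mod 256 = 229; odd-index sum = 271 mod 256 = 15 → e5 0f.
Outer input = (K'⊕opad) ∥ inner = b8 5c 5c 5c ∥ e5 0f.
Outer hash (tag): even-index sum = 505 mod 256 = 249; odd-index sum = 199 mod 256 = 199 → f9 c7.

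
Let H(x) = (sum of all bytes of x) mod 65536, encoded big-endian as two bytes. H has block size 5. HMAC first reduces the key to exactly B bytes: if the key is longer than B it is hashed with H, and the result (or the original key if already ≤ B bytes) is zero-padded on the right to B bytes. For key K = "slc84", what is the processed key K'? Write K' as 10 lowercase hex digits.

Key "slc84" = 73 6c 63 38 34 is exactly B = 5 bytes: K' = 73 6c 63 38 34.

736c633834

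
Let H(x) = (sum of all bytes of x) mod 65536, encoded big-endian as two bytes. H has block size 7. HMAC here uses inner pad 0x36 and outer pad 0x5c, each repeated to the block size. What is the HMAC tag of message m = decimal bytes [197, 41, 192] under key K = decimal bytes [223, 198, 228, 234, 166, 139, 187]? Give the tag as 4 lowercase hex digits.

0559

Key decimal bytes [223, 198, 228, 234, 166, 139, 187] = df c6 e4 ea a6 8b bb is exactly B = 7 bytes: K' = df c6 e4 ea a6 8b bb.
K' ⊕ ipad = e9 f0 d2 dc 90 bd 8d.  K' ⊕ opad = 83 9a b8 b6 fa d7 e7.
Inner input = (K'⊕ipad) ∥ m = e9 f0 d2 dc 90 bd 8d ∥ c5 29 c0.
Inner hash: sum = 233+240+210+220+144+189+141+197+41+192 = 1807 → 07 0f.
Outer input = (K'⊕opad) ∥ inner = 83 9a b8 b6 fa d7 e7 ∥ 07 0f.
Outer hash (tag): sum = 131+154+184+182+250+215+231+7+15 = 1369 → 05 59.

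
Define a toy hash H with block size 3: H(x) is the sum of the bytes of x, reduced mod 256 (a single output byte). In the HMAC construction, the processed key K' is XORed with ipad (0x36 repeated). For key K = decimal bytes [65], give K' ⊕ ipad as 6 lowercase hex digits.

Key decimal bytes [65] = 41 is 1 byte ≤ B = 3; zero-pad to 3 bytes: K' = 41 00 00.
XOR each byte with 0x36: 41⊕36=77, 00⊕36=36, 00⊕36=36.

773636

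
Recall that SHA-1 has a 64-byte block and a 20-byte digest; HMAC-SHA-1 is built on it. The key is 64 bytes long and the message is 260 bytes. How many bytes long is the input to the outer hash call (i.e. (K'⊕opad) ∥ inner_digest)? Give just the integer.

Key is 64 ≤ 64 bytes, zero-padded: |K'| = 64.
Outer input = (K'⊕opad) ∥ H(inner) → 64 + 20 = 84 bytes.

84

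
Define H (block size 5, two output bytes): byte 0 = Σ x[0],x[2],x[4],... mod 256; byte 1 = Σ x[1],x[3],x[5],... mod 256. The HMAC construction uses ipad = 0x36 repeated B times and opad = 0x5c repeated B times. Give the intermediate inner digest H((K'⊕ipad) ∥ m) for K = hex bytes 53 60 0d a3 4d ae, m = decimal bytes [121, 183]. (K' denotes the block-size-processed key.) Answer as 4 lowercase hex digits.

be36

Key hex bytes 53 60 0d a3 4d ae is 6 bytes > B = 5, so hash it first: H(key) = ad b1, then zero-pad to 5 bytes: K' = ad b1 00 00 00.
K' ⊕ ipad = 9b 87 36 36 36.
Inner input = 9b 87 36 36 36 ∥ 79 b7.
Inner hash: even-index sum = 446 mod 256 = 190; odd-index sum = 310 mod 256 = 54 → be 36.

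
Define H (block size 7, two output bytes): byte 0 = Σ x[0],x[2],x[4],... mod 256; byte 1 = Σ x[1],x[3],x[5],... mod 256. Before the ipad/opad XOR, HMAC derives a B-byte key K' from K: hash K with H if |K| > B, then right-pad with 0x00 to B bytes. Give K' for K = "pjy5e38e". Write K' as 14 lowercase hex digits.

86370000000000

|K| = 8 > B = 7, so first hash the key.
H(K): even-index sum = 390 mod 256 = 134; odd-index sum = 311 mod 256 = 55 → 86 37.
Zero-pad H(K) = 86 37 to 7 bytes: K' = 86 37 00 00 00 00 00.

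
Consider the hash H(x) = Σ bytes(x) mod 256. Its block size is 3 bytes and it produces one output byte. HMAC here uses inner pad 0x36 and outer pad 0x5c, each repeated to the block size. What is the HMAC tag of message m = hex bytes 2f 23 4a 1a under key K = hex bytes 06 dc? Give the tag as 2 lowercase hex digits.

3c

Key hex bytes 06 dc is 2 bytes ≤ B = 3; zero-pad to 3 bytes: K' = 06 dc 00.
K' ⊕ ipad = 30 ea 36.  K' ⊕ opad = 5a 80 5c.
Inner input = (K'⊕ipad) ∥ m = 30 ea 36 ∥ 2f 23 4a 1a.
Inner hash: sum = 48+234+54+47+35+74+26 = 518; mod 256 = 6 → 06.
Outer input = (K'⊕opad) ∥ inner = 5a 80 5c ∥ 06.
Outer hash (tag): sum = 90+128+92+6 = 316; mod 256 = 60 → 3c.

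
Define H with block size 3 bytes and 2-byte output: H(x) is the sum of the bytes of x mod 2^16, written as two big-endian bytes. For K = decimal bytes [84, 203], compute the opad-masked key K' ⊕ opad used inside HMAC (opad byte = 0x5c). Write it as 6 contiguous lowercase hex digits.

08975c

Key decimal bytes [84, 203] = 54 cb is 2 bytes ≤ B = 3; zero-pad to 3 bytes: K' = 54 cb 00.
XOR each byte with 0x5c: 54⊕5c=08, cb⊕5c=97, 00⊕5c=5c.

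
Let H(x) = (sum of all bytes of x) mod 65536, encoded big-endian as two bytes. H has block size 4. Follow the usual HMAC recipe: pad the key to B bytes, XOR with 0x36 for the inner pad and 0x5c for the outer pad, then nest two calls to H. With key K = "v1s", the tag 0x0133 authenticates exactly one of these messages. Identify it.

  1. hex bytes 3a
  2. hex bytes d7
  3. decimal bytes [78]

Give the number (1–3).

Key "v1s" = 76 31 73 is 3 bytes ≤ B = 4; zero-pad to 4 bytes: K' = 76 31 73 00.
K' ⊕ ipad = 40 07 45 36; K' ⊕ opad = 2a 6d 2f 5c.
m1: inner = H(40 07 45 36 3a) = 00 fc; tag = H(2a 6d 2f 5c 00 fc) = 021e
m2: inner = H(40 07 45 36 d7) = 01 99; tag = H(2a 6d 2f 5c 01 99) = 01bc
m3: inner = H(40 07 45 36 4e) = 01 10; tag = H(2a 6d 2f 5c 01 10) = 0133 ← matches

3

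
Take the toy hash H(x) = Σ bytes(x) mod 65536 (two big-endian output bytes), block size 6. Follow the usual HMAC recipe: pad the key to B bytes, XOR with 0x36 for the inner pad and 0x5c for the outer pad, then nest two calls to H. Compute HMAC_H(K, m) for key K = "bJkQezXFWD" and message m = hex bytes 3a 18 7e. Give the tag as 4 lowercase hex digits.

Key "bJkQezXFWD" = 62 4a 6b 51 65 7a 58 46 57 44 is 10 bytes > B = 6, so hash it first: H(key) = 03 80, then zero-pad to 6 bytes: K' = 03 80 00 00 00 00.
K' ⊕ ipad = 35 b6 36 36 36 36.  K' ⊕ opad = 5f dc 5c 5c 5c 5c.
Inner input = (K'⊕ipad) ∥ m = 35 b6 36 36 36 36 ∥ 3a 18 7e.
Inner hash: sum = 53+182+54+54+54+54+58+24+126 = 659 → 02 93.
Outer input = (K'⊕opad) ∥ inner = 5f dc 5c 5c 5c 5c ∥ 02 93.
Outer hash (tag): sum = 95+220+92+92+92+92+2+147 = 832 → 03 40.

0340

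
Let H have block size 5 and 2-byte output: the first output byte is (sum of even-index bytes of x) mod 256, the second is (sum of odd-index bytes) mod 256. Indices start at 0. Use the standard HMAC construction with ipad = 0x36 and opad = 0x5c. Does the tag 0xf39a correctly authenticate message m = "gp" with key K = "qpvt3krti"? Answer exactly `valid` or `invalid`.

valid

Key "qpvt3krti" = 71 70 76 74 33 6b 72 74 69 is 9 bytes > B = 5, so hash it first: H(key) = f5 c3, then zero-pad to 5 bytes: K' = f5 c3 00 00 00.
K' ⊕ ipad = c3 f5 36 36 36; K' ⊕ opad = a9 9f 5c 5c 5c.
Inner hash: even-index sum = 415 mod 256 = 159; odd-index sum = 402 mod 256 = 146 → 9f 92.
Outer hash (recomputed tag): even-index sum = 499 mod 256 = 243; odd-index sum = 410 mod 256 = 154 → f3 9a.
Recomputed tag = f39a; claimed = f39a → match.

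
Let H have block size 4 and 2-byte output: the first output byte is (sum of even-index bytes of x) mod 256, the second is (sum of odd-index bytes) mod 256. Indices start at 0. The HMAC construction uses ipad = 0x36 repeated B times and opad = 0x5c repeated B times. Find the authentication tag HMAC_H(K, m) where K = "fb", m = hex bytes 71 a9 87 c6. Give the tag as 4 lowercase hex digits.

1493

Key "fb" = 66 62 is 2 bytes ≤ B = 4; zero-pad to 4 bytes: K' = 66 62 00 00.
K' ⊕ ipad = 50 54 36 36.  K' ⊕ opad = 3a 3e 5c 5c.
Inner input = (K'⊕ipad) ∥ m = 50 54 36 36 ∥ 71 a9 87 c6.
Inner hash: even-index sum = 382 mod 256 = 126; odd-index sum = 505 mod 256 = 249 → 7e f9.
Outer input = (K'⊕opad) ∥ inner = 3a 3e 5c 5c ∥ 7e f9.
Outer hash (tag): even-index sum = 276 mod 256 = 20; odd-index sum = 403 mod 256 = 147 → 14 93.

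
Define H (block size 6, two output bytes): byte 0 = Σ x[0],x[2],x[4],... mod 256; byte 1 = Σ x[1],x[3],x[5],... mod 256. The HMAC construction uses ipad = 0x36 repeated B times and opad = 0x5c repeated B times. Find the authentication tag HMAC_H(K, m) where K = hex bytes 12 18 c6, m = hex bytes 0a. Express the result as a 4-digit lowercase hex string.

Key hex bytes 12 18 c6 is 3 bytes ≤ B = 6; zero-pad to 6 bytes: K' = 12 18 c6 00 00 00.
K' ⊕ ipad = 24 2e f0 36 36 36.  K' ⊕ opad = 4e 44 9a 5c 5c 5c.
Inner input = (K'⊕ipad) ∥ m = 24 2e f0 36 36 36 ∥ 0a.
Inner hash: even-index sum = 340 mod 256 = 84; odd-index sum = 154 mod 256 = 154 → 54 9a.
Outer input = (K'⊕opad) ∥ inner = 4e 44 9a 5c 5c 5c ∥ 54 9a.
Outer hash (tag): even-index sum = 408 mod 256 = 152; odd-index sum = 406 mod 256 = 150 → 98 96.

9896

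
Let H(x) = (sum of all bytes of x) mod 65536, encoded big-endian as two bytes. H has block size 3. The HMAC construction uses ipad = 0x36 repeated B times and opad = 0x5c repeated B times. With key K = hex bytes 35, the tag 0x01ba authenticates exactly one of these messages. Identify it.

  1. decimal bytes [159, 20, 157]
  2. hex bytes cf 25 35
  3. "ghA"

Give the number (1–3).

Key hex bytes 35 is 1 byte ≤ B = 3; zero-pad to 3 bytes: K' = 35 00 00.
K' ⊕ ipad = 03 36 36; K' ⊕ opad = 69 5c 5c.
m1: inner = H(03 36 36 9f 14 9d) = 01 bf; tag = H(69 5c 5c 01 bf) = 01e1
m2: inner = H(03 36 36 cf 25 35) = 01 98; tag = H(69 5c 5c 01 98) = 01ba ← matches
m3: inner = H(03 36 36 67 68 41) = 01 7f; tag = H(69 5c 5c 01 7f) = 01a1

2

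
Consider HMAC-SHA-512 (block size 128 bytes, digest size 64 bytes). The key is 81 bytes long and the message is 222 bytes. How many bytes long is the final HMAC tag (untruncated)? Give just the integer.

The tag is one SHA-512 digest: 64 bytes.

64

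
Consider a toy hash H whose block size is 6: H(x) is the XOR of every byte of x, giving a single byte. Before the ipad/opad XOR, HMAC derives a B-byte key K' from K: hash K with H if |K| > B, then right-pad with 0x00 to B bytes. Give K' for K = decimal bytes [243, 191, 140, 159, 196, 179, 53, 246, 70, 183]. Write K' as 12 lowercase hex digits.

1a0000000000

|K| = 10 > B = 6, so first hash the key.
H(K): XOR f3⊕bf⊕8c⊕9f⊕c4⊕b3⊕35⊕f6⊕46⊕b7 = 1a.
Zero-pad H(K) = 1a to 6 bytes: K' = 1a 00 00 00 00 00.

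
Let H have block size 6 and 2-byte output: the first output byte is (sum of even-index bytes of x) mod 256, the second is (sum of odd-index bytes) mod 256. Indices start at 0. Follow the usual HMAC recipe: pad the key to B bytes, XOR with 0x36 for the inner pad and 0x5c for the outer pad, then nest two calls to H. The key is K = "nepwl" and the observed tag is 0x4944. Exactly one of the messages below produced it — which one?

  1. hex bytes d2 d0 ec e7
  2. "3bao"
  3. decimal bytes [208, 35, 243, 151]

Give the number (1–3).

Key "nepwl" = 6e 65 70 77 6c is 5 bytes ≤ B = 6; zero-pad to 6 bytes: K' = 6e 65 70 77 6c 00.
K' ⊕ ipad = 58 53 46 41 5a 36; K' ⊕ opad = 32 39 2c 2b 30 5c.
m1: inner = H(58 53 46 41 5a 36 d2 d0 ec e7) = b6 81; tag = H(32 39 2c 2b 30 5c b6 81) = 4441
m2: inner = H(58 53 46 41 5a 36 33 62 61 6f) = 8c 9b; tag = H(32 39 2c 2b 30 5c 8c 9b) = 1a5b
m3: inner = H(58 53 46 41 5a 36 d0 23 f3 97) = bb 84; tag = H(32 39 2c 2b 30 5c bb 84) = 4944 ← matches

3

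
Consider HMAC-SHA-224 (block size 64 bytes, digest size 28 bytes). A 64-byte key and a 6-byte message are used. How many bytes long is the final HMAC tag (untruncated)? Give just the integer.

The tag is one SHA-224 digest: 28 bytes.

28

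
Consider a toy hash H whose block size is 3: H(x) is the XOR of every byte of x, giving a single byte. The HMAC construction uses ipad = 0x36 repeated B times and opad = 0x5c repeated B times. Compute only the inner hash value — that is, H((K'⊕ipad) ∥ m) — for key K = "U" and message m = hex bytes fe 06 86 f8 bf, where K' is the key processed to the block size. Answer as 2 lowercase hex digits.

5a

Key "U" = 55 is 1 byte ≤ B = 3; zero-pad to 3 bytes: K' = 55 00 00.
K' ⊕ ipad = 63 36 36.
Inner input = 63 36 36 ∥ fe 06 86 f8 bf.
Inner hash: XOR 63⊕36⊕36⊕fe⊕06⊕86⊕f8⊕bf = 5a.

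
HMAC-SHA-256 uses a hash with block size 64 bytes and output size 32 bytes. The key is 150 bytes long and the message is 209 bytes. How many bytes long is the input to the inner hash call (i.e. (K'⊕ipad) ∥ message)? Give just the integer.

Key is 150 > 64 bytes, so it is hashed to 32 bytes then zero-padded to 64: |K'| = 64.
Inner input = (K'⊕ipad) ∥ m → 64 + 209 = 273 bytes.

273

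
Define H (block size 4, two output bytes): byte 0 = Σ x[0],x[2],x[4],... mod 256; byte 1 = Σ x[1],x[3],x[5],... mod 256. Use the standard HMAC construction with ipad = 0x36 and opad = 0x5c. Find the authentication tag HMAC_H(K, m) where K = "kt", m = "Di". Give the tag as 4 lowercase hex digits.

6a65

Key "kt" = 6b 74 is 2 bytes ≤ B = 4; zero-pad to 4 bytes: K' = 6b 74 00 00.
K' ⊕ ipad = 5d 42 36 36.  K' ⊕ opad = 37 28 5c 5c.
Inner input = (K'⊕ipad) ∥ m = 5d 42 36 36 ∥ 44 69.
Inner hash: even-index sum = 215 mod 256 = 215; odd-index sum = 225 mod 256 = 225 → d7 e1.
Outer input = (K'⊕opad) ∥ inner = 37 28 5c 5c ∥ d7 e1.
Outer hash (tag): even-index sum = 362 mod 256 = 106; odd-index sum = 357 mod 256 = 101 → 6a 65.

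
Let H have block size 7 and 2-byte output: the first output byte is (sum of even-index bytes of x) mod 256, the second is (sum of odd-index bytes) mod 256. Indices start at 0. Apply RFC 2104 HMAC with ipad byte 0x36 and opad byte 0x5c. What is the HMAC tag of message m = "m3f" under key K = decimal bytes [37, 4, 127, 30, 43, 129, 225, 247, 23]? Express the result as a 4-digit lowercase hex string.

9a44

Key decimal bytes [37, 4, 127, 30, 43, 129, 225, 247, 23] = 25 04 7f 1e 2b 81 e1 f7 17 is 9 bytes > B = 7, so hash it first: H(key) = c7 9a, then zero-pad to 7 bytes: K' = c7 9a 00 00 00 00 00.
K' ⊕ ipad = f1 ac 36 36 36 36 36.  K' ⊕ opad = 9b c6 5c 5c 5c 5c 5c.
Inner input = (K'⊕ipad) ∥ m = f1 ac 36 36 36 36 36 ∥ 6d 33 66.
Inner hash: even-index sum = 454 mod 256 = 198; odd-index sum = 491 mod 256 = 235 → c6 eb.
Outer input = (K'⊕opad) ∥ inner = 9b c6 5c 5c 5c 5c 5c ∥ c6 eb.
Outer hash (tag): even-index sum = 666 mod 256 = 154; odd-index sum = 580 mod 256 = 68 → 9a 44.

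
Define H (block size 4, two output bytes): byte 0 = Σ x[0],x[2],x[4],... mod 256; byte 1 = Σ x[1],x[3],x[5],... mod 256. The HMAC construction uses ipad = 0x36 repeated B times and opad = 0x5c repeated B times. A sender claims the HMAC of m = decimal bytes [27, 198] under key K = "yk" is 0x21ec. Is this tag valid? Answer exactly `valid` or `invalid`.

Key "yk" = 79 6b is 2 bytes ≤ B = 4; zero-pad to 4 bytes: K' = 79 6b 00 00.
K' ⊕ ipad = 4f 5d 36 36; K' ⊕ opad = 25 37 5c 5c.
Inner hash: even-index sum = 160 mod 256 = 160; odd-index sum = 345 mod 256 = 89 → a0 59.
Outer hash (recomputed tag): even-index sum = 289 mod 256 = 33; odd-index sum = 236 mod 256 = 236 → 21 ec.
Recomputed tag = 21ec; claimed = 21ec → match.

valid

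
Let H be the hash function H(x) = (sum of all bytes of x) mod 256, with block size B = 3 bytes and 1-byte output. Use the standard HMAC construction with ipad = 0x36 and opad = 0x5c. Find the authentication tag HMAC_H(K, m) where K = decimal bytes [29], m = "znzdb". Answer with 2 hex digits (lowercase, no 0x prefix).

b8

Key decimal bytes [29] = 1d is 1 byte ≤ B = 3; zero-pad to 3 bytes: K' = 1d 00 00.
K' ⊕ ipad = 2b 36 36.  K' ⊕ opad = 41 5c 5c.
Inner input = (K'⊕ipad) ∥ m = 2b 36 36 ∥ 7a 6e 7a 64 62.
Inner hash: sum = 43+54+54+122+110+122+100+98 = 703; mod 256 = 191 → bf.
Outer input = (K'⊕opad) ∥ inner = 41 5c 5c ∥ bf.
Outer hash (tag): sum = 65+92+92+191 = 440; mod 256 = 184 → b8.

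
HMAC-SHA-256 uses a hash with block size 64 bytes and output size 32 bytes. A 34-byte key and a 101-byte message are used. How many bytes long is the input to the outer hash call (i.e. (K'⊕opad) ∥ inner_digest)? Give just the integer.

Key is 34 ≤ 64 bytes, zero-padded: |K'| = 64.
Outer input = (K'⊕opad) ∥ H(inner) → 64 + 32 = 96 bytes.

96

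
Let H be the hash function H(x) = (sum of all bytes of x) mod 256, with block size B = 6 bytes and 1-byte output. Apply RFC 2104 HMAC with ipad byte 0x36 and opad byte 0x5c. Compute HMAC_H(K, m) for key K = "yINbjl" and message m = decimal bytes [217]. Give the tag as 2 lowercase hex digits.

19

Key "yINbjl" = 79 49 4e 62 6a 6c is exactly B = 6 bytes: K' = 79 49 4e 62 6a 6c.
K' ⊕ ipad = 4f 7f 78 54 5c 5a.  K' ⊕ opad = 25 15 12 3e 36 30.
Inner input = (K'⊕ipad) ∥ m = 4f 7f 78 54 5c 5a ∥ d9.
Inner hash: sum = 79+127+120+84+92+90+217 = 809; mod 256 = 41 → 29.
Outer input = (K'⊕opad) ∥ inner = 25 15 12 3e 36 30 ∥ 29.
Outer hash (tag): sum = 37+21+18+62+54+48+41 = 281; mod 256 = 25 → 19.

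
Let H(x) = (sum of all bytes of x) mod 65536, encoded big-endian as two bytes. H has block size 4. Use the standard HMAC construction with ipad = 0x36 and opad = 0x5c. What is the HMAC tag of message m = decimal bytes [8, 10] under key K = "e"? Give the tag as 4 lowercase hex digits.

Key "e" = 65 is 1 byte ≤ B = 4; zero-pad to 4 bytes: K' = 65 00 00 00.
K' ⊕ ipad = 53 36 36 36.  K' ⊕ opad = 39 5c 5c 5c.
Inner input = (K'⊕ipad) ∥ m = 53 36 36 36 ∥ 08 0a.
Inner hash: sum = 83+54+54+54+8+10 = 263 → 01 07.
Outer input = (K'⊕opad) ∥ inner = 39 5c 5c 5c ∥ 01 07.
Outer hash (tag): sum = 57+92+92+92+1+7 = 341 → 01 55.

0155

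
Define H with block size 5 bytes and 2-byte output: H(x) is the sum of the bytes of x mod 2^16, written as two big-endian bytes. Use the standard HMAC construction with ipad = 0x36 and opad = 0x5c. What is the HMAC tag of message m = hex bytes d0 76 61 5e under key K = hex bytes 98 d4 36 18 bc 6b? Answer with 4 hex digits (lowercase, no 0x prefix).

02e4

Key hex bytes 98 d4 36 18 bc 6b is 6 bytes > B = 5, so hash it first: H(key) = 02 e1, then zero-pad to 5 bytes: K' = 02 e1 00 00 00.
K' ⊕ ipad = 34 d7 36 36 36.  K' ⊕ opad = 5e bd 5c 5c 5c.
Inner input = (K'⊕ipad) ∥ m = 34 d7 36 36 36 ∥ d0 76 61 5e.
Inner hash: sum = 52+215+54+54+54+208+118+97+94 = 946 → 03 b2.
Outer input = (K'⊕opad) ∥ inner = 5e bd 5c 5c 5c ∥ 03 b2.
Outer hash (tag): sum = 94+189+92+92+92+3+178 = 740 → 02 e4.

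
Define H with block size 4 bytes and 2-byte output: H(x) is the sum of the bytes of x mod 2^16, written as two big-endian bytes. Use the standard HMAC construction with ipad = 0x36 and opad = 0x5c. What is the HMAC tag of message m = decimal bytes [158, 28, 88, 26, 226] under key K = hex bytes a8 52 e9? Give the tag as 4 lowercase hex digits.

023c

Key hex bytes a8 52 e9 is 3 bytes ≤ B = 4; zero-pad to 4 bytes: K' = a8 52 e9 00.
K' ⊕ ipad = 9e 64 df 36.  K' ⊕ opad = f4 0e b5 5c.
Inner input = (K'⊕ipad) ∥ m = 9e 64 df 36 ∥ 9e 1c 58 1a e2.
Inner hash: sum = 158+100+223+54+158+28+88+26+226 = 1061 → 04 25.
Outer input = (K'⊕opad) ∥ inner = f4 0e b5 5c ∥ 04 25.
Outer hash (tag): sum = 244+14+181+92+4+37 = 572 → 02 3c.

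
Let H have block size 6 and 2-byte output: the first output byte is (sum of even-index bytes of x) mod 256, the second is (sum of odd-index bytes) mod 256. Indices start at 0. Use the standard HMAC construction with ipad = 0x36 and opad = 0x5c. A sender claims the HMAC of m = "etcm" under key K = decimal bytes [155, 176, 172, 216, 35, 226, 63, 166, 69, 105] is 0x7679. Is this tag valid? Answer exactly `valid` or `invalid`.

Key decimal bytes [155, 176, 172, 216, 35, 226, 63, 166, 69, 105] = 9b b0 ac d8 23 e2 3f a6 45 69 is 10 bytes > B = 6, so hash it first: H(key) = ee 79, then zero-pad to 6 bytes: K' = ee 79 00 00 00 00.
K' ⊕ ipad = d8 4f 36 36 36 36; K' ⊕ opad = b2 25 5c 5c 5c 5c.
Inner hash: even-index sum = 524 mod 256 = 12; odd-index sum = 412 mod 256 = 156 → 0c 9c.
Outer hash (recomputed tag): even-index sum = 374 mod 256 = 118; odd-index sum = 377 mod 256 = 121 → 76 79.
Recomputed tag = 7679; claimed = 7679 → match.

valid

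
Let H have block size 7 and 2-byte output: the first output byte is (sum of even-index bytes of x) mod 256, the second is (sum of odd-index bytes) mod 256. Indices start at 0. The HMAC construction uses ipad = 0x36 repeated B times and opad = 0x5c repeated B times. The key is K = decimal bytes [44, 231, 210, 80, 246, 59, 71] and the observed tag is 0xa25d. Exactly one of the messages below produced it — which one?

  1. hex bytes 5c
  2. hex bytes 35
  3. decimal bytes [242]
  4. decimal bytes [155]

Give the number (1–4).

4

Key decimal bytes [44, 231, 210, 80, 246, 59, 71] = 2c e7 d2 50 f6 3b 47 is exactly B = 7 bytes: K' = 2c e7 d2 50 f6 3b 47.
K' ⊕ ipad = 1a d1 e4 66 c0 0d 71; K' ⊕ opad = 70 bb 8e 0c aa 67 1b.
m1: inner = H(1a d1 e4 66 c0 0d 71 5c) = 2f a0; tag = H(70 bb 8e 0c aa 67 1b 2f a0) = 635d
m2: inner = H(1a d1 e4 66 c0 0d 71 35) = 2f 79; tag = H(70 bb 8e 0c aa 67 1b 2f 79) = 3c5d
m3: inner = H(1a d1 e4 66 c0 0d 71 f2) = 2f 36; tag = H(70 bb 8e 0c aa 67 1b 2f 36) = f95d
m4: inner = H(1a d1 e4 66 c0 0d 71 9b) = 2f df; tag = H(70 bb 8e 0c aa 67 1b 2f df) = a25d ← matches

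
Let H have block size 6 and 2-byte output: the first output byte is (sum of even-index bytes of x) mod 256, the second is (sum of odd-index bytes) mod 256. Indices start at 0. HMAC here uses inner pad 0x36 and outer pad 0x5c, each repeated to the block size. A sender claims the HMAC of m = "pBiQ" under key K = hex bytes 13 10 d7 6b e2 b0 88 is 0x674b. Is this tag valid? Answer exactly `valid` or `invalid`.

Key hex bytes 13 10 d7 6b e2 b0 88 is 7 bytes > B = 6, so hash it first: H(key) = 54 2b, then zero-pad to 6 bytes: K' = 54 2b 00 00 00 00.
K' ⊕ ipad = 62 1d 36 36 36 36; K' ⊕ opad = 08 77 5c 5c 5c 5c.
Inner hash: even-index sum = 423 mod 256 = 167; odd-index sum = 284 mod 256 = 28 → a7 1c.
Outer hash (recomputed tag): even-index sum = 359 mod 256 = 103; odd-index sum = 331 mod 256 = 75 → 67 4b.
Recomputed tag = 674b; claimed = 674b → match.

valid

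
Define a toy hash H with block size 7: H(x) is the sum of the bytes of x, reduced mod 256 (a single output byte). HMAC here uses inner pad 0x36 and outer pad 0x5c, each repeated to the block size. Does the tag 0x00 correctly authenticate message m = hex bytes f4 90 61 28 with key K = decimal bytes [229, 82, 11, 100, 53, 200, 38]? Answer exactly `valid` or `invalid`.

Key decimal bytes [229, 82, 11, 100, 53, 200, 38] = e5 52 0b 64 35 c8 26 is exactly B = 7 bytes: K' = e5 52 0b 64 35 c8 26.
K' ⊕ ipad = d3 64 3d 52 03 fe 10; K' ⊕ opad = b9 0e 57 38 69 94 7a.
Inner hash: sum = 211+100+61+82+3+254+16+244+144+97+40 = 1252; mod 256 = 228 → e4.
Outer hash (recomputed tag): sum = 185+14+87+56+105+148+122+228 = 945; mod 256 = 177 → b1.
Recomputed tag = b1; claimed = 00 → mismatch.

invalid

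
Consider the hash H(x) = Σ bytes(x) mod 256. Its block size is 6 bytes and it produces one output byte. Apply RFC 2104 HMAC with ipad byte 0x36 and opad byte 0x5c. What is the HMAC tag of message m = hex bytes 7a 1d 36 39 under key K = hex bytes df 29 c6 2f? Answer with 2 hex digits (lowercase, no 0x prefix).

40

Key hex bytes df 29 c6 2f is 4 bytes ≤ B = 6; zero-pad to 6 bytes: K' = df 29 c6 2f 00 00.
K' ⊕ ipad = e9 1f f0 19 36 36.  K' ⊕ opad = 83 75 9a 73 5c 5c.
Inner input = (K'⊕ipad) ∥ m = e9 1f f0 19 36 36 ∥ 7a 1d 36 39.
Inner hash: sum = 233+31+240+25+54+54+122+29+54+57 = 899; mod 256 = 131 → 83.
Outer input = (K'⊕opad) ∥ inner = 83 75 9a 73 5c 5c ∥ 83.
Outer hash (tag): sum = 131+117+154+115+92+92+131 = 832; mod 256 = 64 → 40.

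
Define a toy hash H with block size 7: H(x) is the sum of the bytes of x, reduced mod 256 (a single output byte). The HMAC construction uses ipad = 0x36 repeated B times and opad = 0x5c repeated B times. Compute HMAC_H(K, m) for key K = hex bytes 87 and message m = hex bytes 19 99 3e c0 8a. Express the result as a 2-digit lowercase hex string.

32

Key hex bytes 87 is 1 byte ≤ B = 7; zero-pad to 7 bytes: K' = 87 00 00 00 00 00 00.
K' ⊕ ipad = b1 36 36 36 36 36 36.  K' ⊕ opad = db 5c 5c 5c 5c 5c 5c.
Inner input = (K'⊕ipad) ∥ m = b1 36 36 36 36 36 36 ∥ 19 99 3e c0 8a.
Inner hash: sum = 177+54+54+54+54+54+54+25+153+62+192+138 = 1071; mod 256 = 47 → 2f.
Outer input = (K'⊕opad) ∥ inner = db 5c 5c 5c 5c 5c 5c ∥ 2f.
Outer hash (tag): sum = 219+92+92+92+92+92+92+47 = 818; mod 256 = 50 → 32.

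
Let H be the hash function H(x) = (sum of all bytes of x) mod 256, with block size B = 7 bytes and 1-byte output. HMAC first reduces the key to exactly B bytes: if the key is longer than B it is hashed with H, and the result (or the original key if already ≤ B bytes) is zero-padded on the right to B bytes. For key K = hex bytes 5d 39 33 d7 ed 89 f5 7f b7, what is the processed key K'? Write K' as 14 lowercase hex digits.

41000000000000

|K| = 9 > B = 7, so first hash the key.
H(K): sum = 93+57+51+215+237+137+245+127+183 = 1345; mod 256 = 65 → 41.
Zero-pad H(K) = 41 to 7 bytes: K' = 41 00 00 00 00 00 00.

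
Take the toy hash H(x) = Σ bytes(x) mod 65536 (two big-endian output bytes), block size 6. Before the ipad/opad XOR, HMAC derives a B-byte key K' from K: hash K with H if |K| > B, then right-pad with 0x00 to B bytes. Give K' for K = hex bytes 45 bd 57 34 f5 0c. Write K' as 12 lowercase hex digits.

Key hex bytes 45 bd 57 34 f5 0c is exactly B = 6 bytes: K' = 45 bd 57 34 f5 0c.

45bd5734f50c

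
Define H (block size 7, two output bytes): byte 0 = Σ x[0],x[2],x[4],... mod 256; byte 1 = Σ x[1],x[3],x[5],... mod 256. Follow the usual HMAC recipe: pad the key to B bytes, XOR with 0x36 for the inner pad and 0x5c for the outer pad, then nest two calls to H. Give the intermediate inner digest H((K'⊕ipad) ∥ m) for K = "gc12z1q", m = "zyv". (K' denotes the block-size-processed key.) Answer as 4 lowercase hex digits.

6450

Key "gc12z1q" = 67 63 31 32 7a 31 71 is exactly B = 7 bytes: K' = 67 63 31 32 7a 31 71.
K' ⊕ ipad = 51 55 07 04 4c 07 47.
Inner input = 51 55 07 04 4c 07 47 ∥ 7a 79 76.
Inner hash: even-index sum = 356 mod 256 = 100; odd-index sum = 336 mod 256 = 80 → 64 50.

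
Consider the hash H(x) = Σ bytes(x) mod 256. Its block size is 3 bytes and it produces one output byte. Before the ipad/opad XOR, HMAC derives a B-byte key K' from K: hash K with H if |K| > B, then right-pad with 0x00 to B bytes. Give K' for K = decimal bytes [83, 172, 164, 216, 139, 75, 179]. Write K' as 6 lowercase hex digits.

040000

|K| = 7 > B = 3, so first hash the key.
H(K): sum = 83+172+164+216+139+75+179 = 1028; mod 256 = 4 → 04.
Zero-pad H(K) = 04 to 3 bytes: K' = 04 00 00.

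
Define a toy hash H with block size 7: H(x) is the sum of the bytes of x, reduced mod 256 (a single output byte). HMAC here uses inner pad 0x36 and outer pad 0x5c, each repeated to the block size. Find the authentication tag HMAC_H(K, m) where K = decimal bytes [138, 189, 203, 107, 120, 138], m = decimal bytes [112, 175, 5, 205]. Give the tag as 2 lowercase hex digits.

Key decimal bytes [138, 189, 203, 107, 120, 138] = 8a bd cb 6b 78 8a is 6 bytes ≤ B = 7; zero-pad to 7 bytes: K' = 8a bd cb 6b 78 8a 00.
K' ⊕ ipad = bc 8b fd 5d 4e bc 36.  K' ⊕ opad = d6 e1 97 37 24 d6 5c.
Inner input = (K'⊕ipad) ∥ m = bc 8b fd 5d 4e bc 36 ∥ 70 af 05 cd.
Inner hash: sum = 188+139+253+93+78+188+54+112+175+5+205 = 1490; mod 256 = 210 → d2.
Outer input = (K'⊕opad) ∥ inner = d6 e1 97 37 24 d6 5c ∥ d2.
Outer hash (tag): sum = 214+225+151+55+36+214+92+210 = 1197; mod 256 = 173 → ad.

ad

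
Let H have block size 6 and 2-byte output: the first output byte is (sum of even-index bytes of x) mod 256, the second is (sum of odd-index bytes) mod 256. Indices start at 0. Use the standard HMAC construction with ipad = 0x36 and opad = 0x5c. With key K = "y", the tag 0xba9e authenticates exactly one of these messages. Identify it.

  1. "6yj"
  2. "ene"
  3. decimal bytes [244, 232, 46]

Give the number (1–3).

Key "y" = 79 is 1 byte ≤ B = 6; zero-pad to 6 bytes: K' = 79 00 00 00 00 00.
K' ⊕ ipad = 4f 36 36 36 36 36; K' ⊕ opad = 25 5c 5c 5c 5c 5c.
m1: inner = H(4f 36 36 36 36 36 36 79 6a) = 5b 1b; tag = H(25 5c 5c 5c 5c 5c 5b 1b) = 382f
m2: inner = H(4f 36 36 36 36 36 65 6e 65) = 85 10; tag = H(25 5c 5c 5c 5c 5c 85 10) = 6224
m3: inner = H(4f 36 36 36 36 36 f4 e8 2e) = dd 8a; tag = H(25 5c 5c 5c 5c 5c dd 8a) = ba9e ← matches

3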